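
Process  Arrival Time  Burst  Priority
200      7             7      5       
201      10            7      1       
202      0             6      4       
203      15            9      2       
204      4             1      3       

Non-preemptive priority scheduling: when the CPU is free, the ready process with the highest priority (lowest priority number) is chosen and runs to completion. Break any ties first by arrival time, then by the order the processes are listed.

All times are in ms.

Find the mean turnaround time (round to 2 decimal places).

8.40

Timeline: | 202 0-6 | 204 6-7 | 200 7-14 | 201 14-21 | 203 21-30 |
Completion: 200=14  201=21  202=6  203=30  204=7
Turnaround times: 200=7, 201=11, 202=6, 203=15, 204=3
Average turnaround = (7+11+6+15+3) / 5 = 42/5 = 8.40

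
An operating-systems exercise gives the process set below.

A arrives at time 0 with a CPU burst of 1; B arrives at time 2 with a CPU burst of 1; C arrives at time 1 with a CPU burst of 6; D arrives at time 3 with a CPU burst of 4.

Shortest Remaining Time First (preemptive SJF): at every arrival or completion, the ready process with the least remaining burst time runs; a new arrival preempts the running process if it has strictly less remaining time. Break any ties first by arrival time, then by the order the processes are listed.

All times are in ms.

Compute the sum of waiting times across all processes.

5

Schedule: | A 0-1 | C 1-2 | B 2-3 | D 3-7 | C 7-12 |
Completion: A=1  B=3  C=12  D=7
Waiting = turnaround − burst: A=0, B=0, C=5, D=0
Total waiting = 0 + 0 + 5 + 0 = 5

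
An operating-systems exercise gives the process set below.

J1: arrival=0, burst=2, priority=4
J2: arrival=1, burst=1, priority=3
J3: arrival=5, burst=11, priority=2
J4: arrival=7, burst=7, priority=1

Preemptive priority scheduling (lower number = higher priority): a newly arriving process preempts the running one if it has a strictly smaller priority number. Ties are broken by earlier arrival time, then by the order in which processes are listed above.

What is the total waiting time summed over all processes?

8

Timeline: | J1 0-1 | J2 1-2 | J1 2-3 | idle 3-5 | J3 5-7 | J4 7-14 | J3 14-23 |
Completion: J1=3  J2=2  J3=23  J4=14
Waiting = turnaround − burst: J1=1, J2=0, J3=7, J4=0
Total waiting = 1 + 0 + 7 + 0 = 8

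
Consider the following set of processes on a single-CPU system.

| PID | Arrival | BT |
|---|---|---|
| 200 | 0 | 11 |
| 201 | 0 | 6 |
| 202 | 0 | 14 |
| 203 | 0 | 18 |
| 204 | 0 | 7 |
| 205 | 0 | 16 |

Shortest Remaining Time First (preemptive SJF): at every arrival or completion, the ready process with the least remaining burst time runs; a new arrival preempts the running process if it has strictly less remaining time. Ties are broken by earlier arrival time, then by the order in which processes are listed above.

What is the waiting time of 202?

24

Gantt: | 201 0-6 | 204 6-13 | 200 13-24 | 202 24-38 | 205 38-54 | 203 54-72 |
Completion: 200=24  201=6  202=38  203=72  204=13  205=54
Turnaround (C−A): 200=24  201=6  202=38  203=72  204=13  205=54
Waiting(202) = turnaround − burst = 38 − 14 = 24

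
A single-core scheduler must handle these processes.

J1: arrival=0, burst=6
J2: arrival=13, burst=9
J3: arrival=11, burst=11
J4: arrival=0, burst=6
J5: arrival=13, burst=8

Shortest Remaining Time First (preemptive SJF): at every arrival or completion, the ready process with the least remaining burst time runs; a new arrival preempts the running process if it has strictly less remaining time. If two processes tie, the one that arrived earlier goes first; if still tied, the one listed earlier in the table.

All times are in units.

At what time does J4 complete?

Gantt: | J1 0-6 | J4 6-12 | J3 12-13 | J5 13-21 | J2 21-30 | J3 30-40 |
Completion: J1=6  J2=30  J3=40  J4=12  J5=21
Turnaround (C−A): J1=6  J2=17  J3=29  J4=12  J5=8

12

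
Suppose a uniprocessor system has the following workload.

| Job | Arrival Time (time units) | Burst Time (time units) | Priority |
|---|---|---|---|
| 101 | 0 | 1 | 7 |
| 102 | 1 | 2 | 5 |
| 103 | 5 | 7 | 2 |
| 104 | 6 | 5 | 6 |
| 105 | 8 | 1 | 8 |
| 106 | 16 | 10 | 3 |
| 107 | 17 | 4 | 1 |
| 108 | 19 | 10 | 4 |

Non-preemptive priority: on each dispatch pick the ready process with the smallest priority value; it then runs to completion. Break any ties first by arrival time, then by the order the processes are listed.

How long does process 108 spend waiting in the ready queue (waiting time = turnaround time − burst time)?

12

Gantt: | 101 0-1 | 102 1-3 | idle 3-5 | 103 5-12 | 104 12-17 | 107 17-21 | 106 21-31 | 108 31-41 | 105 41-42 |
Completion: 101=1  102=3  103=12  104=17  105=42  106=31  107=21  108=41
Turnaround (C−A): 101=1  102=2  103=7  104=11  105=34  106=15  107=4  108=22
Waiting(108) = turnaround − burst = 22 − 10 = 12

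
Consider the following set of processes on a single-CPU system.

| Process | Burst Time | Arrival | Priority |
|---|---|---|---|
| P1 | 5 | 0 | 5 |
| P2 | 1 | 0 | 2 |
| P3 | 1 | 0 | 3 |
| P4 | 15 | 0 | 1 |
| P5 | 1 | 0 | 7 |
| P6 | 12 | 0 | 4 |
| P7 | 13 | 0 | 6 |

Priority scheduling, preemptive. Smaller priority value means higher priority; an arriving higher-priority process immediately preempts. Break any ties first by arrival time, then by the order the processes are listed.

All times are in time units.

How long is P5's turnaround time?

Timeline: | P4 0-15 | P2 15-16 | P3 16-17 | P6 17-29 | P1 29-34 | P7 34-47 | P5 47-48 |
Completion: P1=34  P2=16  P3=17  P4=15  P5=48  P6=29  P7=47
Turnaround (C−A): P1=34  P2=16  P3=17  P4=15  P5=48  P6=29  P7=47
Turnaround(P5) = completion − arrival = 48 − 0 = 48

48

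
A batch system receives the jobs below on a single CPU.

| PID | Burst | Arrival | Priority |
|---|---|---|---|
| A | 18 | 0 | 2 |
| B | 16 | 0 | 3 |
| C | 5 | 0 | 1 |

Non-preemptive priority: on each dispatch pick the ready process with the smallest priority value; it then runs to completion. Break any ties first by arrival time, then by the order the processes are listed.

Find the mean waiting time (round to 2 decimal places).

9.33

Gantt: | C 0-5 | A 5-23 | B 23-39 |
Completion: A=23  B=39  C=5
Waiting times: A=5, B=23, C=0
Average waiting = (5+23+0) / 3 = 28/3 = 9.33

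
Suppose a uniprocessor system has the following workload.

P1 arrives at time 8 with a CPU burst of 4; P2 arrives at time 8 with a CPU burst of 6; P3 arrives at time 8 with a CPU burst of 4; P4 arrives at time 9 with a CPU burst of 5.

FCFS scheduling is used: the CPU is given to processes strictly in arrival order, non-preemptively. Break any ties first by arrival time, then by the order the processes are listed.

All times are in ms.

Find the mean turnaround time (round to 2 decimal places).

11.50

Gantt: | idle 0-8 | P1 8-12 | P2 12-18 | P3 18-22 | P4 22-27 |
Completion: P1=12  P2=18  P3=22  P4=27
Turnaround times: P1=4, P2=10, P3=14, P4=18
Average turnaround = (4+10+14+18) / 4 = 46/4 = 11.50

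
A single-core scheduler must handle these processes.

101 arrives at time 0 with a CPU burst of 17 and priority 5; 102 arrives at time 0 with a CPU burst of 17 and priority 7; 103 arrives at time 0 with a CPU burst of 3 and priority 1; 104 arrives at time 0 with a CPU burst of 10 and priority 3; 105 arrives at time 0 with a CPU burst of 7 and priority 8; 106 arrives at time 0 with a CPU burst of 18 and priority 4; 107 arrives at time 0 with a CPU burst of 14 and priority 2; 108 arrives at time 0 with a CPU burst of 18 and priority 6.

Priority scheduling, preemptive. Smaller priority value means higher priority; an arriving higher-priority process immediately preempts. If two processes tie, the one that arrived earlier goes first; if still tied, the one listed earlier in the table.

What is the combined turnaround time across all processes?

Schedule: | 103 0-3 | 107 3-17 | 104 17-27 | 106 27-45 | 101 45-62 | 108 62-80 | 102 80-97 | 105 97-104 |
Completion: 101=62  102=97  103=3  104=27  105=104  106=45  107=17  108=80
Turnaround (C−A): 101=62  102=97  103=3  104=27  105=104  106=45  107=17  108=80
Turnaround = completion − arrival: 101=62, 102=97, 103=3, 104=27, 105=104, 106=45, 107=17, 108=80
Total turnaround = 62 + 97 + 3 + 27 + 104 + 45 + 17 + 80 = 435

435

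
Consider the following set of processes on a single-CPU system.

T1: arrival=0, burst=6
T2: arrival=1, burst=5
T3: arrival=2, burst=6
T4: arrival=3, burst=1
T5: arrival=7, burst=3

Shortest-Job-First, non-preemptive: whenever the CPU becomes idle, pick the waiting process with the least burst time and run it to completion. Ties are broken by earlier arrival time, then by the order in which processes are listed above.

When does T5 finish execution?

Timeline: | T1 0-6 | T4 6-7 | T5 7-10 | T2 10-15 | T3 15-21 |
Completion: T1=6  T2=15  T3=21  T4=7  T5=10

10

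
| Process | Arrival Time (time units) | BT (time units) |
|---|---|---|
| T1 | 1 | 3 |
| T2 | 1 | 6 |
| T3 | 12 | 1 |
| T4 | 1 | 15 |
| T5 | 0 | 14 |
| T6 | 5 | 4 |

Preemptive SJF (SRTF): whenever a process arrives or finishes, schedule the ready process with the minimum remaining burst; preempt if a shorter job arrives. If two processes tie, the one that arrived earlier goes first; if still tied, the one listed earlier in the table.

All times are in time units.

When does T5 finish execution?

Timeline: | T5 0-1 | T1 1-4 | T2 4-5 | T6 5-9 | T2 9-12 | T3 12-13 | T2 13-15 | T5 15-28 | T4 28-43 |
Completion: T1=4  T2=15  T3=13  T4=43  T5=28  T6=9
Turnaround (C−A): T1=3  T2=14  T3=1  T4=42  T5=28  T6=4

28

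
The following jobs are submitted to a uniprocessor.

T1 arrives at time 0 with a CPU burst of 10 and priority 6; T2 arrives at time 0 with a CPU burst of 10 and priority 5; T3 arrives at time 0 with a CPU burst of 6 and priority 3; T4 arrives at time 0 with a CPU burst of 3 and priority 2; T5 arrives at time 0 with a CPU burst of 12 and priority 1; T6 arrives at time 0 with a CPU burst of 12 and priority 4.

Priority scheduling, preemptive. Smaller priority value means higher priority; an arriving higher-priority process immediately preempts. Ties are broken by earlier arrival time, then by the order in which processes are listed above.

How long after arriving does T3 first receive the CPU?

Gantt: | T5 0-12 | T4 12-15 | T3 15-21 | T6 21-33 | T2 33-43 | T1 43-53 |
Completion: T1=53  T2=43  T3=21  T4=15  T5=12  T6=33
Turnaround (C−A): T1=53  T2=43  T3=21  T4=15  T5=12  T6=33
Response(T3) = first start − arrival = 15 − 0 = 15

15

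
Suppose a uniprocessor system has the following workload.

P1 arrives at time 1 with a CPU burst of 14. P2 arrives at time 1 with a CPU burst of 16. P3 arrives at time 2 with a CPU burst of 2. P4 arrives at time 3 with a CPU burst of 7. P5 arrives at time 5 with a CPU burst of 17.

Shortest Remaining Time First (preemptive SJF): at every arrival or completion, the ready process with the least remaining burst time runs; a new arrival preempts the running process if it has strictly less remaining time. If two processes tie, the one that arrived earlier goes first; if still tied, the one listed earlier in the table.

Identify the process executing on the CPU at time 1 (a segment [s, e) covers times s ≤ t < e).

P1

Schedule: | idle 0-1 | P1 1-2 | P3 2-4 | P4 4-11 | P1 11-24 | P2 24-40 | P5 40-57 |
Completion: P1=24  P2=40  P3=4  P4=11  P5=57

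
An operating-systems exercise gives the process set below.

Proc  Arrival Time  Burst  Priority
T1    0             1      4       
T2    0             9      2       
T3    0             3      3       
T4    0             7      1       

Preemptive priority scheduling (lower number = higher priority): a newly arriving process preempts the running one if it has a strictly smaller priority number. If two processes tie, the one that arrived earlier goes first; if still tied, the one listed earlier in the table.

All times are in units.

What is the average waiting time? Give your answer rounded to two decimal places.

Gantt: | T4 0-7 | T2 7-16 | T3 16-19 | T1 19-20 |
Completion: T1=20  T2=16  T3=19  T4=7
Waiting times: T1=19, T2=7, T3=16, T4=0
Average waiting = (19+7+16+0) / 4 = 42/4 = 10.50

10.50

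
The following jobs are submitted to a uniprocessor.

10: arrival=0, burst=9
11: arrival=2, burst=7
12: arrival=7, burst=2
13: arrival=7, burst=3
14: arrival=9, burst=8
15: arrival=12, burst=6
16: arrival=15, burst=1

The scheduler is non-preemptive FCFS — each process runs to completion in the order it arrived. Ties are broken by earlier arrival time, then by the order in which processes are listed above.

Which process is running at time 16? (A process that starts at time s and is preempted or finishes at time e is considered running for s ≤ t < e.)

12

Timeline: | 10 0-9 | 11 9-16 | 12 16-18 | 13 18-21 | 14 21-29 | 15 29-35 | 16 35-36 |
Completion: 10=9  11=16  12=18  13=21  14=29  15=35  16=36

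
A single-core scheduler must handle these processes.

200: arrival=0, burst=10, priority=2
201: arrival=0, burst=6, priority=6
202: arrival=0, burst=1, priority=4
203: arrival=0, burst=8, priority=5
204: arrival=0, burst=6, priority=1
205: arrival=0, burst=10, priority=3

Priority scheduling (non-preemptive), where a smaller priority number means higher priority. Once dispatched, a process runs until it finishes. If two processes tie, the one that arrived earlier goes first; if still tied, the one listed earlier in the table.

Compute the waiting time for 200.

Gantt: | 204 0-6 | 200 6-16 | 205 16-26 | 202 26-27 | 203 27-35 | 201 35-41 |
Completion: 200=16  201=41  202=27  203=35  204=6  205=26
Turnaround (C−A): 200=16  201=41  202=27  203=35  204=6  205=26
Waiting(200) = turnaround − burst = 16 − 10 = 6

6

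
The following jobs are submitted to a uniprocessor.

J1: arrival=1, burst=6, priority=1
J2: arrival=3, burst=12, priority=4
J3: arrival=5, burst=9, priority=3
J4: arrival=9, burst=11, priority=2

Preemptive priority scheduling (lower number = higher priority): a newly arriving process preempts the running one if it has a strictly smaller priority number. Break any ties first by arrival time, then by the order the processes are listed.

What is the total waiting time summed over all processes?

Gantt: | idle 0-1 | J1 1-7 | J3 7-9 | J4 9-20 | J3 20-27 | J2 27-39 |
Completion: J1=7  J2=39  J3=27  J4=20
Turnaround (C−A): J1=6  J2=36  J3=22  J4=11
Waiting = turnaround − burst: J1=0, J2=24, J3=13, J4=0
Total waiting = 0 + 24 + 13 + 0 = 37

37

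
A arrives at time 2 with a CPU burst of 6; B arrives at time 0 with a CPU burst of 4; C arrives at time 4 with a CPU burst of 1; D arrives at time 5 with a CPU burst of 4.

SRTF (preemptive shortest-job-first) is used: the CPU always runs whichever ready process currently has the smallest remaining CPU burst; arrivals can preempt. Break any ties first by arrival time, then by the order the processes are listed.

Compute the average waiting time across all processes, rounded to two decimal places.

Gantt: | B 0-4 | C 4-5 | D 5-9 | A 9-15 |
Completion: A=15  B=4  C=5  D=9
Turnaround (C−A): A=13  B=4  C=1  D=4
Waiting times: A=7, B=0, C=0, D=0
Average waiting = (7+0+0+0) / 4 = 7/4 = 1.75

1.75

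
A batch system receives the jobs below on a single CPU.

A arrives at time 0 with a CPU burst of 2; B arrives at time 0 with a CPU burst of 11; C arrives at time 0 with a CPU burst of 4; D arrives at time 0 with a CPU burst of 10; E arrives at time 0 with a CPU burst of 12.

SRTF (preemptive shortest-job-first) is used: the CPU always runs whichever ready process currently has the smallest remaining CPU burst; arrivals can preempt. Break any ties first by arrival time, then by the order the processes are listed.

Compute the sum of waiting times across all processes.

51

Schedule: | A 0-2 | C 2-6 | D 6-16 | B 16-27 | E 27-39 |
Completion: A=2  B=27  C=6  D=16  E=39
Waiting = turnaround − burst: A=0, B=16, C=2, D=6, E=27
Total waiting = 0 + 16 + 2 + 6 + 27 = 51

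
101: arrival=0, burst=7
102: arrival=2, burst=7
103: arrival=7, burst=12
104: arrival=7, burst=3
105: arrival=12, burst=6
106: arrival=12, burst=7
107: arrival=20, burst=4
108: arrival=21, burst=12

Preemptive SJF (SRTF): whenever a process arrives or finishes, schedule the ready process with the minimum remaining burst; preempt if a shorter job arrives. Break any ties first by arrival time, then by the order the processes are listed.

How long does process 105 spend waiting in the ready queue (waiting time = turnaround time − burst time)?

Timeline: | 101 0-7 | 104 7-10 | 102 10-17 | 105 17-23 | 107 23-27 | 106 27-34 | 103 34-46 | 108 46-58 |
Completion: 101=7  102=17  103=46  104=10  105=23  106=34  107=27  108=58
Turnaround (C−A): 101=7  102=15  103=39  104=3  105=11  106=22  107=7  108=37
Waiting(105) = turnaround − burst = 11 − 6 = 5

5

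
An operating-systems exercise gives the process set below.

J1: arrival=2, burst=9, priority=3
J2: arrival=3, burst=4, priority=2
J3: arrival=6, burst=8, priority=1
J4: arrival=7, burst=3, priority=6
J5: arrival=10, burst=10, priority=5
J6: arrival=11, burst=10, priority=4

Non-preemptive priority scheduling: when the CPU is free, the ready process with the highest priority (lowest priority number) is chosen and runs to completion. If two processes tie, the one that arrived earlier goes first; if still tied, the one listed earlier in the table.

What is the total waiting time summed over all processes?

92

Gantt: | idle 0-2 | J1 2-11 | J3 11-19 | J2 19-23 | J6 23-33 | J5 33-43 | J4 43-46 |
Completion: J1=11  J2=23  J3=19  J4=46  J5=43  J6=33
Waiting = turnaround − burst: J1=0, J2=16, J3=5, J4=36, J5=23, J6=12
Total waiting = 0 + 16 + 5 + 36 + 23 + 12 = 92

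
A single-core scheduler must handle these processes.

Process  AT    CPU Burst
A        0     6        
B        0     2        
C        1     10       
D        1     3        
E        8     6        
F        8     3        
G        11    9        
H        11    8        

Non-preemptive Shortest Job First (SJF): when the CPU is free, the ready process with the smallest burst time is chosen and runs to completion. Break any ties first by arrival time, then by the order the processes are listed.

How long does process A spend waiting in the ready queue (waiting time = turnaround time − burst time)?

Timeline: | B 0-2 | D 2-5 | A 5-11 | F 11-14 | E 14-20 | H 20-28 | G 28-37 | C 37-47 |
Completion: A=11  B=2  C=47  D=5  E=20  F=14  G=37  H=28
Turnaround (C−A): A=11  B=2  C=46  D=4  E=12  F=6  G=26  H=17
Waiting(A) = turnaround − burst = 11 − 6 = 5

5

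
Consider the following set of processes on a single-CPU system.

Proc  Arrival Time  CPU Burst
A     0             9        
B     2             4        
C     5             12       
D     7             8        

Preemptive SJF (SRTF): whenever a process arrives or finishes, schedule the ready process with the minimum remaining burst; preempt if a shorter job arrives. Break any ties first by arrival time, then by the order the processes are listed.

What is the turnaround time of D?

Timeline: | A 0-2 | B 2-6 | A 6-13 | D 13-21 | C 21-33 |
Completion: A=13  B=6  C=33  D=21
Turnaround (C−A): A=13  B=4  C=28  D=14
Turnaround(D) = completion − arrival = 21 − 7 = 14

14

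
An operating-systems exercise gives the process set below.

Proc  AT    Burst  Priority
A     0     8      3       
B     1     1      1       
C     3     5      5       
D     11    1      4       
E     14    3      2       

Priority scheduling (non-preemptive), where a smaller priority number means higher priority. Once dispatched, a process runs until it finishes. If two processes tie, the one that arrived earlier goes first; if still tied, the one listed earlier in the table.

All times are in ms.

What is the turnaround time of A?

8

Schedule: | A 0-8 | B 8-9 | C 9-14 | E 14-17 | D 17-18 |
Completion: A=8  B=9  C=14  D=18  E=17
Turnaround(A) = completion − arrival = 8 − 0 = 8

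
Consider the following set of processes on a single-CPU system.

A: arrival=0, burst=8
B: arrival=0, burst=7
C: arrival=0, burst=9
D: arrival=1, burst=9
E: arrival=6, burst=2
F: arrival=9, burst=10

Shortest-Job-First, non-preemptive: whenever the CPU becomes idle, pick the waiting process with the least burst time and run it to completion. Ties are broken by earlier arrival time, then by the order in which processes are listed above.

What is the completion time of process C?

26

Schedule: | B 0-7 | E 7-9 | A 9-17 | C 17-26 | D 26-35 | F 35-45 |
Completion: A=17  B=7  C=26  D=35  E=9  F=45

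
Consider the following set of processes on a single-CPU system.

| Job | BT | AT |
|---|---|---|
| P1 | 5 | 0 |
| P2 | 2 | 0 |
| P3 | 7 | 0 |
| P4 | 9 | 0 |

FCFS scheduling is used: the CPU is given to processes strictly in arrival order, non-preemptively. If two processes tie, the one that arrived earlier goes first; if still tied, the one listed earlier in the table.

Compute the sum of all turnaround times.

Timeline: | P1 0-5 | P2 5-7 | P3 7-14 | P4 14-23 |
Completion: P1=5  P2=7  P3=14  P4=23
Turnaround = completion − arrival: P1=5, P2=7, P3=14, P4=23
Total turnaround = 5 + 7 + 14 + 23 = 49

49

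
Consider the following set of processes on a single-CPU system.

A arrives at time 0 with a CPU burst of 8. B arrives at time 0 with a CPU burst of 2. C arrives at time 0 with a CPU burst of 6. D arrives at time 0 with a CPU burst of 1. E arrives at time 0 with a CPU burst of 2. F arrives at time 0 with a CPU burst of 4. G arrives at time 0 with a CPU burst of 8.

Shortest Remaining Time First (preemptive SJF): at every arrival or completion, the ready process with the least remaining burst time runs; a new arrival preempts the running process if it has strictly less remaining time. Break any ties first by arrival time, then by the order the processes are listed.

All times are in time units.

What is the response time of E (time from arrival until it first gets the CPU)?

3

Timeline: | D 0-1 | B 1-3 | E 3-5 | F 5-9 | C 9-15 | A 15-23 | G 23-31 |
Completion: A=23  B=3  C=15  D=1  E=5  F=9  G=31
Turnaround (C−A): A=23  B=3  C=15  D=1  E=5  F=9  G=31
Response(E) = first start − arrival = 3 − 0 = 3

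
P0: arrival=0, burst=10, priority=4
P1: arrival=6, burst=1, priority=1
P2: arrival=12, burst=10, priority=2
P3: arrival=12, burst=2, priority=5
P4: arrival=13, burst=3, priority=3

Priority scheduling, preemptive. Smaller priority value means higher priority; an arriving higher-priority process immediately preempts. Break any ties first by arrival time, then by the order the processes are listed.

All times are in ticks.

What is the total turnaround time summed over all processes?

49

Gantt: | P0 0-6 | P1 6-7 | P0 7-11 | idle 11-12 | P2 12-22 | P4 22-25 | P3 25-27 |
Completion: P0=11  P1=7  P2=22  P3=27  P4=25
Turnaround (C−A): P0=11  P1=1  P2=10  P3=15  P4=12
Turnaround = completion − arrival: P0=11, P1=1, P2=10, P3=15, P4=12
Total turnaround = 11 + 1 + 10 + 15 + 12 = 49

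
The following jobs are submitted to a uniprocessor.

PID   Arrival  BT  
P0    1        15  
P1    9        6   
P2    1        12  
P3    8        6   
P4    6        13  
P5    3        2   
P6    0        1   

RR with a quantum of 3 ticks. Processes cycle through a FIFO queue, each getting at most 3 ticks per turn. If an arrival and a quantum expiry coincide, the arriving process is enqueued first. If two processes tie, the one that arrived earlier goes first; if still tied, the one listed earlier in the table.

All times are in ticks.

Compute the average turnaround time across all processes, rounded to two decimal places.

Schedule: | P6 0-1 | P0 1-4 | P2 4-7 | P5 7-9 | P0 9-12 | P4 12-15 | P2 15-18 | P3 18-21 | P1 21-24 | P0 24-27 | P4 27-30 | P2 30-33 | P3 33-36 | P1 36-39 | P0 39-42 | P4 42-45 | P2 45-48 | P0 48-51 | P4 51-55 |
Completion: P0=51  P1=39  P2=48  P3=36  P4=55  P5=9  P6=1
Turnaround times: P0=50, P1=30, P2=47, P3=28, P4=49, P5=6, P6=1
Average turnaround = (50+30+47+28+49+6+1) / 7 = 211/7 = 30.14

30.14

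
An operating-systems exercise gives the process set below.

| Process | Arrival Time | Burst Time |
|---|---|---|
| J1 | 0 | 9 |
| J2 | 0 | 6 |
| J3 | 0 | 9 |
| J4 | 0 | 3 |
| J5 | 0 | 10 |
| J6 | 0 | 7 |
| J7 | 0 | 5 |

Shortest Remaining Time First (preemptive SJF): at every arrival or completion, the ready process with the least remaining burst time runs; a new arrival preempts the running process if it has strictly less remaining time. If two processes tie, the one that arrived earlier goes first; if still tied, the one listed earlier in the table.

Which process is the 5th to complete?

Gantt: | J4 0-3 | J7 3-8 | J2 8-14 | J6 14-21 | J1 21-30 | J3 30-39 | J5 39-49 |
Completion: J1=30  J2=14  J3=39  J4=3  J5=49  J6=21  J7=8
Finish order: J4 → J7 → J2 → J6 → J1 → J3 → J5

J1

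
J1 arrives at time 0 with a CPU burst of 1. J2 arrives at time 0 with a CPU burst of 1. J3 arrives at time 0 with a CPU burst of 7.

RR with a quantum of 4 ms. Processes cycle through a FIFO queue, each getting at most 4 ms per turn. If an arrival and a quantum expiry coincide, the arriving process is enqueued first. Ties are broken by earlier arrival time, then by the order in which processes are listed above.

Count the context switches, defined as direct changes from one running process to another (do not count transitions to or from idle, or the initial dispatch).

2

Timeline: | J1 0-1 | J2 1-2 | J3 2-9 |
Completion: J1=1  J2=2  J3=9
Turnaround (C−A): J1=1  J2=2  J3=9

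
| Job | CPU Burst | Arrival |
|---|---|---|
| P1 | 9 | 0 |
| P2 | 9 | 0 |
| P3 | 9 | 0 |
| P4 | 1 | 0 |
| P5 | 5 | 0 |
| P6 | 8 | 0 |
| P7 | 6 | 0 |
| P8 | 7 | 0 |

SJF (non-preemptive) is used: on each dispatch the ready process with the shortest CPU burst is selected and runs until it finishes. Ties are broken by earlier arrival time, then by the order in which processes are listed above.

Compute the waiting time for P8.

12

Timeline: | P4 0-1 | P5 1-6 | P7 6-12 | P8 12-19 | P6 19-27 | P1 27-36 | P2 36-45 | P3 45-54 |
Completion: P1=36  P2=45  P3=54  P4=1  P5=6  P6=27  P7=12  P8=19
Turnaround (C−A): P1=36  P2=45  P3=54  P4=1  P5=6  P6=27  P7=12  P8=19
Waiting(P8) = turnaround − burst = 19 − 7 = 12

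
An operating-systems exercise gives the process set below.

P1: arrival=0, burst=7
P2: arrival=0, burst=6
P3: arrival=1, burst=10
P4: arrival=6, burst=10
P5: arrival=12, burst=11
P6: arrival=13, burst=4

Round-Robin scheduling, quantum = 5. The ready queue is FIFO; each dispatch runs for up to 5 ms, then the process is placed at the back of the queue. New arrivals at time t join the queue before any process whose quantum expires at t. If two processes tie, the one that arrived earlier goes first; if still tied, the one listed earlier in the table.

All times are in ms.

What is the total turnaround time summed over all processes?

167

Schedule: | P1 0-5 | P2 5-10 | P3 10-15 | P1 15-17 | P4 17-22 | P2 22-23 | P5 23-28 | P6 28-32 | P3 32-37 | P4 37-42 | P5 42-48 |
Completion: P1=17  P2=23  P3=37  P4=42  P5=48  P6=32
Turnaround = completion − arrival: P1=17, P2=23, P3=36, P4=36, P5=36, P6=19
Total turnaround = 17 + 23 + 36 + 36 + 36 + 19 = 167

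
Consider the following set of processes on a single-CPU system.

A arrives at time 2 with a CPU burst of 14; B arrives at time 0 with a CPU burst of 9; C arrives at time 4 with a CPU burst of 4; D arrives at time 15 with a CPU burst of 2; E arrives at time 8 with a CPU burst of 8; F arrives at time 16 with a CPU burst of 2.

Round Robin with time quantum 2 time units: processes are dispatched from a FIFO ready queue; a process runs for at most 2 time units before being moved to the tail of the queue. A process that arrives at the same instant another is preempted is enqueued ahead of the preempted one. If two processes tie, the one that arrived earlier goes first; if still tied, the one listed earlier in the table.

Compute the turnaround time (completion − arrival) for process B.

Timeline: | B 0-2 | A 2-4 | B 4-6 | C 6-8 | A 8-10 | B 10-12 | E 12-14 | C 14-16 | A 16-18 | B 18-20 | E 20-22 | D 22-24 | F 24-26 | A 26-28 | B 28-29 | E 29-31 | A 31-33 | E 33-35 | A 35-39 |
Completion: A=39  B=29  C=16  D=24  E=35  F=26
Turnaround(B) = completion − arrival = 29 − 0 = 29

29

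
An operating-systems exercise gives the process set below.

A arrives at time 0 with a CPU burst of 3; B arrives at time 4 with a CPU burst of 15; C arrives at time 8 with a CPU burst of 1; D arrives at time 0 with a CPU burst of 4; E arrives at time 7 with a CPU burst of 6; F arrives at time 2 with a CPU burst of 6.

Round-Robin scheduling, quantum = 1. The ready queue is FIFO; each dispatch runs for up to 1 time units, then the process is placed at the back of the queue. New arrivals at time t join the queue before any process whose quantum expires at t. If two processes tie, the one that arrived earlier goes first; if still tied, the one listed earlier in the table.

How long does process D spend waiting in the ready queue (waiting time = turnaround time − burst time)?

Gantt: | A 0-1 | D 1-2 | A 2-3 | F 3-4 | D 4-5 | A 5-6 | B 6-7 | F 7-8 | D 8-9 | E 9-10 | B 10-11 | C 11-12 | F 12-13 | D 13-14 | E 14-15 | B 15-16 | F 16-17 | E 17-18 | B 18-19 | F 19-20 | E 20-21 | B 21-22 | F 22-23 | E 23-24 | B 24-25 | E 25-26 | B 26-35 |
Completion: A=6  B=35  C=12  D=14  E=26  F=23
Waiting(D) = turnaround − burst = 14 − 4 = 10

10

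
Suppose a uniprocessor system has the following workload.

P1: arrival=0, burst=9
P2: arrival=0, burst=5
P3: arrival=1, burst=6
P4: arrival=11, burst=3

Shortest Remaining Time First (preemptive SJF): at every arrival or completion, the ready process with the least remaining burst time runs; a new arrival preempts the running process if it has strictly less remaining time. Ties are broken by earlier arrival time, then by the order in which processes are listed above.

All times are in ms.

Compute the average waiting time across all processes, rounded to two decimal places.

Gantt: | P2 0-5 | P3 5-11 | P4 11-14 | P1 14-23 |
Completion: P1=23  P2=5  P3=11  P4=14
Waiting times: P1=14, P2=0, P3=4, P4=0
Average waiting = (14+0+4+0) / 4 = 18/4 = 4.50

4.50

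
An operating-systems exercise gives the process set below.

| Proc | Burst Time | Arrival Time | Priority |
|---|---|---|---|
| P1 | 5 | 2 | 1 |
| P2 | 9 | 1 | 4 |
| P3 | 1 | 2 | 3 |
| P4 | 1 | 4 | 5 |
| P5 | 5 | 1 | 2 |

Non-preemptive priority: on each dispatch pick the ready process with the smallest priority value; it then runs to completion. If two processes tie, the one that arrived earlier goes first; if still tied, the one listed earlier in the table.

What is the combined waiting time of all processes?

41

Schedule: | idle 0-1 | P5 1-6 | P1 6-11 | P3 11-12 | P2 12-21 | P4 21-22 |
Completion: P1=11  P2=21  P3=12  P4=22  P5=6
Turnaround (C−A): P1=9  P2=20  P3=10  P4=18  P5=5
Waiting = turnaround − burst: P1=4, P2=11, P3=9, P4=17, P5=0
Total waiting = 4 + 11 + 9 + 17 + 0 = 41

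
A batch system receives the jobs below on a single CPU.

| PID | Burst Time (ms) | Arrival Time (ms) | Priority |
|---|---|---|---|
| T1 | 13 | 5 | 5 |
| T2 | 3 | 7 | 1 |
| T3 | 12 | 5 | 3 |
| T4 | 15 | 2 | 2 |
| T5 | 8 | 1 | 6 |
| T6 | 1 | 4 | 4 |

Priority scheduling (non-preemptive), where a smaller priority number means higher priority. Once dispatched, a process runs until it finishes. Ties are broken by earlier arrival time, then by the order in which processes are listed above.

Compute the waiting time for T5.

0

Gantt: | idle 0-1 | T5 1-9 | T2 9-12 | T4 12-27 | T3 27-39 | T6 39-40 | T1 40-53 |
Completion: T1=53  T2=12  T3=39  T4=27  T5=9  T6=40
Turnaround (C−A): T1=48  T2=5  T3=34  T4=25  T5=8  T6=36
Waiting(T5) = turnaround − burst = 8 − 8 = 0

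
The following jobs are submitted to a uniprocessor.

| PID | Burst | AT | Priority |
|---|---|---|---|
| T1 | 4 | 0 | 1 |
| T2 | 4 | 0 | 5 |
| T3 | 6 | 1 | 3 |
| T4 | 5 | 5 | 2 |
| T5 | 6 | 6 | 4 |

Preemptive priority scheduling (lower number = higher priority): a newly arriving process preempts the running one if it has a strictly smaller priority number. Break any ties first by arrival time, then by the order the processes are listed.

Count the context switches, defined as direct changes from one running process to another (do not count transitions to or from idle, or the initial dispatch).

Timeline: | T1 0-4 | T3 4-5 | T4 5-10 | T3 10-15 | T5 15-21 | T2 21-25 |
Completion: T1=4  T2=25  T3=15  T4=10  T5=21
Turnaround (C−A): T1=4  T2=25  T3=14  T4=5  T5=15

5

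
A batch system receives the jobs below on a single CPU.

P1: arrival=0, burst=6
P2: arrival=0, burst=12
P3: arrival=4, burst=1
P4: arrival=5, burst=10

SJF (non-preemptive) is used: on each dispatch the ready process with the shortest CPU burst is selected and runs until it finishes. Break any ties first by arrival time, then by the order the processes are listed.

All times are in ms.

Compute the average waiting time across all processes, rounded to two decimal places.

Gantt: | P1 0-6 | P3 6-7 | P4 7-17 | P2 17-29 |
Completion: P1=6  P2=29  P3=7  P4=17
Waiting times: P1=0, P2=17, P3=2, P4=2
Average waiting = (0+17+2+2) / 4 = 21/4 = 5.25

5.25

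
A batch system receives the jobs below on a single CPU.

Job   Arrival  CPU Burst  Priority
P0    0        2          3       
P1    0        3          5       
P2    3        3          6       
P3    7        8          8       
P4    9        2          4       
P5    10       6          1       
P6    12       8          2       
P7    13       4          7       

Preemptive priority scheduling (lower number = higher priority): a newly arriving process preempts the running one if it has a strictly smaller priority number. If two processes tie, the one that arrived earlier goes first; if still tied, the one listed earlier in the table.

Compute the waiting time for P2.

2

Schedule: | P0 0-2 | P1 2-5 | P2 5-8 | P3 8-9 | P4 9-10 | P5 10-16 | P6 16-24 | P4 24-25 | P7 25-29 | P3 29-36 |
Completion: P0=2  P1=5  P2=8  P3=36  P4=25  P5=16  P6=24  P7=29
Turnaround (C−A): P0=2  P1=5  P2=5  P3=29  P4=16  P5=6  P6=12  P7=16
Waiting(P2) = turnaround − burst = 5 − 3 = 2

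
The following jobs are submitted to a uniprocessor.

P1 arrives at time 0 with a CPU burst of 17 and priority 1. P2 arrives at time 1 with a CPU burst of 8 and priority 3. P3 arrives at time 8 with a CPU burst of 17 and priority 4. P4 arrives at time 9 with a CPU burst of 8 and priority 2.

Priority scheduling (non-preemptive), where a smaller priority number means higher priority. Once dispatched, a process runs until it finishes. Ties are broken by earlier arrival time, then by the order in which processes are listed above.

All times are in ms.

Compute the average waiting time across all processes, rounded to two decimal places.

Schedule: | P1 0-17 | P4 17-25 | P2 25-33 | P3 33-50 |
Completion: P1=17  P2=33  P3=50  P4=25
Waiting times: P1=0, P2=24, P3=25, P4=8
Average waiting = (0+24+25+8) / 4 = 57/4 = 14.25

14.25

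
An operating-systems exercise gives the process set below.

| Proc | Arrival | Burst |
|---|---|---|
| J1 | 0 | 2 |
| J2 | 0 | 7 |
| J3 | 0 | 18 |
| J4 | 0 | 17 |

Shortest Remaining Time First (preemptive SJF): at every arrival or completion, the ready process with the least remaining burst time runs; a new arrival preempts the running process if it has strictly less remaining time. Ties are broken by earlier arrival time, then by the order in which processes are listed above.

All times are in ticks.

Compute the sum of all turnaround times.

Timeline: | J1 0-2 | J2 2-9 | J4 9-26 | J3 26-44 |
Completion: J1=2  J2=9  J3=44  J4=26
Turnaround = completion − arrival: J1=2, J2=9, J3=44, J4=26
Total turnaround = 2 + 9 + 44 + 26 = 81

81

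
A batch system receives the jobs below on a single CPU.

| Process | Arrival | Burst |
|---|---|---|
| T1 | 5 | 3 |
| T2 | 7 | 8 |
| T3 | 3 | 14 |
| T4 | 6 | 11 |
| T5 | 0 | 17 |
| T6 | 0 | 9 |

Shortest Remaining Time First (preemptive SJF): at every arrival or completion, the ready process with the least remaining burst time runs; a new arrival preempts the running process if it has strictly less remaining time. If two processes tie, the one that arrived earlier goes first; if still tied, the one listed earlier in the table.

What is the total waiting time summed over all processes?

Gantt: | T6 0-5 | T1 5-8 | T6 8-12 | T2 12-20 | T4 20-31 | T3 31-45 | T5 45-62 |
Completion: T1=8  T2=20  T3=45  T4=31  T5=62  T6=12
Waiting = turnaround − burst: T1=0, T2=5, T3=28, T4=14, T5=45, T6=3
Total waiting = 0 + 5 + 28 + 14 + 45 + 3 = 95

95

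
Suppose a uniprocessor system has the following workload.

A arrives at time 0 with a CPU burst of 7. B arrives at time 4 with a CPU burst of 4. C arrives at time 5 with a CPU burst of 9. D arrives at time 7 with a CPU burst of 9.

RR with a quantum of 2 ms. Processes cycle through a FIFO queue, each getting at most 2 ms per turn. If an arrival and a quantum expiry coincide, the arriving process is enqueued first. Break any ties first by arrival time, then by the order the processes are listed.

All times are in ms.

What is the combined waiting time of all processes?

Gantt: | A 0-4 | B 4-6 | A 6-8 | C 8-10 | B 10-12 | D 12-14 | A 14-15 | C 15-17 | D 17-19 | C 19-21 | D 21-23 | C 23-25 | D 25-27 | C 27-28 | D 28-29 |
Completion: A=15  B=12  C=28  D=29
Turnaround (C−A): A=15  B=8  C=23  D=22
Waiting = turnaround − burst: A=8, B=4, C=14, D=13
Total waiting = 8 + 4 + 14 + 13 = 39

39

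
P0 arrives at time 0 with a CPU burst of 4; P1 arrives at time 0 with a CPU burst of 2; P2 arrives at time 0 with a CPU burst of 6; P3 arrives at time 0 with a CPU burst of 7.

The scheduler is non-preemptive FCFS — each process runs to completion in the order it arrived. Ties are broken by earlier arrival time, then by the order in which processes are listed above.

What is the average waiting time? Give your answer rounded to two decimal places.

5.50

Gantt: | P0 0-4 | P1 4-6 | P2 6-12 | P3 12-19 |
Completion: P0=4  P1=6  P2=12  P3=19
Waiting times: P0=0, P1=4, P2=6, P3=12
Average waiting = (0+4+6+12) / 4 = 22/4 = 5.50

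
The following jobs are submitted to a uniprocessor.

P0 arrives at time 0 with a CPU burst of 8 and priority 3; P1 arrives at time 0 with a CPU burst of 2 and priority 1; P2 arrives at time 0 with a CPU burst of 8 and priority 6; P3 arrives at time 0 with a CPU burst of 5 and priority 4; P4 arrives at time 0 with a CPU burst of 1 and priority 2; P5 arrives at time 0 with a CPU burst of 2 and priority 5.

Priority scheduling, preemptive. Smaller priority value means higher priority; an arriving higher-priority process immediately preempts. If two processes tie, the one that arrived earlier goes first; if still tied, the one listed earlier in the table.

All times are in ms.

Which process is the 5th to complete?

Schedule: | P1 0-2 | P4 2-3 | P0 3-11 | P3 11-16 | P5 16-18 | P2 18-26 |
Completion: P0=11  P1=2  P2=26  P3=16  P4=3  P5=18
Finish order: P1 → P4 → P0 → P3 → P5 → P2

P5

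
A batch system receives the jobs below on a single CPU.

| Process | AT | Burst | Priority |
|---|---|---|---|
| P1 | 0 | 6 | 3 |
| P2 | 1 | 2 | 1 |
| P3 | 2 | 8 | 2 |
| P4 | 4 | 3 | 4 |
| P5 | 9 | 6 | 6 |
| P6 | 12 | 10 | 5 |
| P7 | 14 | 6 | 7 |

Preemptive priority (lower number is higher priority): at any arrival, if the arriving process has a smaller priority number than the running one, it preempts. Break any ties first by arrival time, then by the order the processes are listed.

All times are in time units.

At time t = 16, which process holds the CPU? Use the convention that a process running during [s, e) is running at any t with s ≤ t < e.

Timeline: | P1 0-1 | P2 1-3 | P3 3-11 | P1 11-16 | P4 16-19 | P6 19-29 | P5 29-35 | P7 35-41 |
Completion: P1=16  P2=3  P3=11  P4=19  P5=35  P6=29  P7=41
Turnaround (C−A): P1=16  P2=2  P3=9  P4=15  P5=26  P6=17  P7=27

P4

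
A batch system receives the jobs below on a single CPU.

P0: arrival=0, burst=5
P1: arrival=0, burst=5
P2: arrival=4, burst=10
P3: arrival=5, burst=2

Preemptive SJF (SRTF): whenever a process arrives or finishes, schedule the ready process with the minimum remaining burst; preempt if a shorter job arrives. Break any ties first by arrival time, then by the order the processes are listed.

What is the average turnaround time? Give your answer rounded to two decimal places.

Timeline: | P0 0-5 | P3 5-7 | P1 7-12 | P2 12-22 |
Completion: P0=5  P1=12  P2=22  P3=7
Turnaround times: P0=5, P1=12, P2=18, P3=2
Average turnaround = (5+12+18+2) / 4 = 37/4 = 9.25

9.25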